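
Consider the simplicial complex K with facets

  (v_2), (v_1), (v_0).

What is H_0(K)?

H_0 ≅ Z^3.

Order the vertices as v_0 < v_1 < v_2. Listing each simplex with vertices in this order, K has dimension 0 with simplices:

  0-simplices (3): [v_0], [v_1], [v_2]

so the chain groups are C_0 ≅ Z^3.

From H_k ≅ ker(∂_k) / im(∂_{k+1}) we obtain:

  H_0: rank C_0 − rank ∂_1 = 3 − 0 = 3, and there is no ∂_1, so H_0 ≅ Z^3.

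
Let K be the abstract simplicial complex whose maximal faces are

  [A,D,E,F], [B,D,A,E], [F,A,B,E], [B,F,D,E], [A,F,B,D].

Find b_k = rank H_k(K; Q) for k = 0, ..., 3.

b_0 = 1, b_1 = 0, b_2 = 0, b_3 = 1.

K has 5 vertices, 10 edges, 10 triangles, 5 3-simplices.
rank ∂_0 = 0, rank ∂_1 = 4 ⇒ b_0 = 5 − 0 − 4 = 1; all invariant factors of ∂_1 are 1 so no torsion. So H_0 = Z.
rank ∂_1 = 4, rank ∂_2 = 6 ⇒ b_1 = 10 − 4 − 6 = 0; all invariant factors of ∂_2 are 1 so no torsion. So H_1 = 0.
rank ∂_2 = 6, rank ∂_3 = 4 ⇒ b_2 = 10 − 6 − 4 = 0; all invariant factors of ∂_3 are 1 so no torsion. So H_2 = 0.
rank ∂_3 = 4, rank ∂_4 = 0 ⇒ b_3 = 5 − 4 − 0 = 1. So H_3 = Z.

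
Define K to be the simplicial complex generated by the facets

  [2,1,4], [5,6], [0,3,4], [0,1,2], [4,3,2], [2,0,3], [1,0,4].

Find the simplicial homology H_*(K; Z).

H_0 ≅ Z^2,  H_1 = 0,  H_2 ≅ Z.

Order the vertices as 0 < 1 < 2 < 3 < 4 < 5 < 6. Listing each simplex with vertices in this order, K has dimension 2 with simplices:

  0-simplices (7): [0], [1], [2], [3], [4], [5], [6]
  1-simplices (10): [0,1], [0,2], [0,3], [0,4], [1,2], [1,4], [2,3], [2,4], [3,4], [5,6]
  2-simplices (6): [0,1,2], [0,1,4], [0,2,3], [0,3,4], [1,2,4], [2,3,4]

Hence C_0 ≅ Z^7, C_1 ≅ Z^10, C_2 ≅ Z^6.

Boundary ∂_1: C_1 → C_0 sends each edge [p,q] (with p < q) to q − p.
The resulting 7×10 matrix has rank 5, and its Smith normal form has invariant factors (1,1,1,1,1).

∂_2: C_2 → C_1 acts by ∂[p,q,r] = [q,r] − [p,r] + [p,q]. For instance
  ∂[1,2,4] = [2,4] − [1,4] + [1,2],
  ∂[0,1,2] = [1,2] − [0,2] + [0,1].
The resulting 10×6 matrix has rank 5, and its Smith normal form has invariant factors (1,1,1,1,1).

Reading off H_k = ker ∂_k / im ∂_{k+1}:

  H_0: rank C_0 − rank ∂_1 = 7 − 5 = 2, and the invariant factors of ∂_1 are all 1, so H_0 ≅ Z^2.
  H_1: rank ker ∂_1 − rank ∂_2 = (10 − 5) − 5 = 0, and the invariant factors of ∂_2 are all 1, so H_1 ≅ 0.
  H_2: rank ker ∂_2 − rank ∂_3 = (6 − 5) − 0 = 1, and there is no ∂_3, so H_2 ≅ Z.

As a check, the Euler characteristic is 7 − 10 + 6 = 3, which agrees with 2 − 0 + 1 = 3.
(K is a triangulation of the disjoint union of the 2-sphere S^2 and the 1-simplex.)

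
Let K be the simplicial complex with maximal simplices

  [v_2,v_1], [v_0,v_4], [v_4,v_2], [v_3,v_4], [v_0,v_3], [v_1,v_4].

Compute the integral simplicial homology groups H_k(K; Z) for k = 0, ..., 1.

K has 5 vertices, 6 edges.
rank ∂_0 = 0, rank ∂_1 = 4 ⇒ b_0 = 5 − 0 − 4 = 1; all invariant factors of ∂_1 are 1 so no torsion. So H_0 = Z.
rank ∂_1 = 4, rank ∂_2 = 0 ⇒ b_1 = 6 − 4 − 0 = 2. So H_1 = Z^2.

H_0 ≅ Z,  H_1 ≅ Z^2.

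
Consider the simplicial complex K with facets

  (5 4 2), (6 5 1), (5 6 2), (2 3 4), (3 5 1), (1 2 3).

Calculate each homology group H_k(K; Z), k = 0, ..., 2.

Take the total order 1 < 2 < 3 < 4 < 5 < 6 on the vertex set. Then K (dimension 2) consists of the simplices:

  0-simplices (6): [1], [2], [3], [4], [5], [6]
  1-simplices (12): [1,2], [1,3], [1,5], [1,6], [2,3], [2,4], [2,5], [2,6], [3,4], [3,5], [4,5], [5,6]
  2-simplices (6): [1,2,3], [1,3,5], [1,5,6], [2,3,4], [2,4,5], [2,5,6]

so the chain groups are C_0 ≅ Z^6, C_1 ≅ Z^12, C_2 ≅ Z^6.

The boundary map ∂_1: C_1 → C_0 maps an edge to its endpoints' difference, ∂[p,q] = q − p.
The 6×12 boundary matrix has rank 5 and Smith normal form diag(1,1,1,1,1).

The boundary map ∂_2: C_2 → C_1 acts by ∂[p,q,r] = [q,r] − [p,r] + [p,q]. For instance
  ∂[2,3,4] = [3,4] − [2,4] + [2,3],
  ∂[2,4,5] = [4,5] − [2,5] + [2,4].
As a 12×6 matrix over Z this has rank 6, with invariant factors (1,1,1,1,1,1).

Computing H_k = (kernel of ∂_k) / (image of ∂_{k+1}):

  H_0: rank C_0 − rank ∂_1 = 6 − 5 = 1, and the invariant factors of ∂_1 are all 1, so H_0 = Z.
  H_1: rank ker ∂_1 − rank ∂_2 = (12 − 5) − 6 = 1, and the invariant factors of ∂_2 are all 1, so H_1 = Z.
  H_2: rank ker ∂_2 − rank ∂_3 = (6 − 6) − 0 = 0, and there is no ∂_3, so H_2 = 0.

As a check, the Euler characteristic is 6 − 12 + 6 = 0, which agrees with 1 − 1 + 0 = 0.

H_0 = Z,  H_1 = Z,  H_2 = 0.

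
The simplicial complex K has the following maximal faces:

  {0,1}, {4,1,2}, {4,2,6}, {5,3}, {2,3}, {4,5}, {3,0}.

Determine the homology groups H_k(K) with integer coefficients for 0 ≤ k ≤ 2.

Take the total order 0 < 1 < 2 < 3 < 4 < 5 < 6 on the vertex set. Then K (dimension 2) consists of the simplices:

  0-simplices (7): [0], [1], [2], [3], [4], [5], [6]
  1-simplices (10): [0,1], [0,3], [1,2], [1,4], [2,3], [2,4], [2,6], [3,5], [4,5], [4,6]
  2-simplices (2): [1,2,4], [2,4,6]

Hence C_0 ≅ Z^7, C_1 ≅ Z^10, C_2 ≅ Z^2.

The boundary map ∂_1: C_1 → C_0 sends each edge [p,q] (with p < q) to q − p.
The 7×10 boundary matrix has rank 6 and Smith normal form diag(1,1,1,1,1,1).

∂_2: C_2 → C_1 sends each 2-simplex [p,q,r] to [q,r] − [p,r] + [p,q]. For instance
  ∂[2,4,6] = [4,6] − [2,6] + [2,4],
  ∂[1,2,4] = [2,4] − [1,4] + [1,2].
The 10×2 boundary matrix has rank 2 and Smith normal form diag(1,1).

From H_k ≅ ker(∂_k) / im(∂_{k+1}) we obtain:

  H_0: rank C_0 − rank ∂_1 = 7 − 6 = 1, and the invariant factors of ∂_1 are all 1, so H_0 = Z.
  H_1: rank ker ∂_1 − rank ∂_2 = (10 − 6) − 2 = 2, and the invariant factors of ∂_2 are all 1, so H_1 = Z^2.
  H_2: rank ker ∂_2 − rank ∂_3 = (2 − 2) − 0 = 0, and there is no ∂_3, so H_2 = 0.

As a check, the Euler characteristic is 7 − 10 + 2 = -1, which agrees with 1 − 2 + 0 = -1.

H_0 = Z,  H_1 = Z^2,  H_2 = 0.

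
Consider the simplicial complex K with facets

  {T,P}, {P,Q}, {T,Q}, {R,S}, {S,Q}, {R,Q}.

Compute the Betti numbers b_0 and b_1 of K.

Take the total order P < Q < R < S < T on the vertex set. Then K (dimension 1) consists of the simplices:

  0-simplices (5): P, Q, R, S, T
  1-simplices (6): PQ, PT, QR, QS, QT, RS

Hence C_0 ≅ Z^5, C_1 ≅ Z^6.

∂_1: C_1 → C_0 maps an edge to its endpoints' difference, ∂[p,q] = q − p.
This gives a 5×6 integer matrix of rank 4; reducing to Smith normal form yields diagonal entries (1,1,1,1).

Computing H_k = (kernel of ∂_k) / (image of ∂_{k+1}):

  H_0: rank C_0 − rank ∂_1 = 5 − 4 = 1, and the invariant factors of ∂_1 are all 1, so H_0 = Z.
  H_1: rank ker ∂_1 − rank ∂_2 = (6 − 4) − 0 = 2, and there is no ∂_2, so H_1 = Z^2.

Hence the Betti numbers are b_0 = 1, b_1 = 2.

b_0 = 1, b_1 = 2.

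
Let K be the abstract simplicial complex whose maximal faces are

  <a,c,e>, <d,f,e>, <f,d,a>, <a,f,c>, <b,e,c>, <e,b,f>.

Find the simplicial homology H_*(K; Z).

Take the total order a < b < c < d < e < f on the vertex set. Then K (dimension 2) consists of the simplices:

  0-simplices (6): a, b, c, d, e, f
  1-simplices (12): ac, ad, ae, af, bc, be, bf, ce, cf, de, df, ef
  2-simplices (6): ace, acf, adf, bce, bef, def

so the chain groups are C_0 ≅ Z^6, C_1 ≅ Z^12, C_2 ≅ Z^6.

∂_1: C_1 → C_0 sends each edge [p,q] (with p < q) to q − p.
This gives a 6×12 integer matrix of rank 5; reducing to Smith normal form yields diagonal entries (1,1,1,1,1).

The boundary map ∂_2: C_2 → C_1 maps a triangle to the signed sum of its edges. For instance
  ∂bce = ce − be + bc,
  ∂adf = df − af + ad.
This gives a 12×6 integer matrix of rank 6; reducing to Smith normal form yields diagonal entries (1,1,1,1,1,1).

From H_k ≅ ker(∂_k) / im(∂_{k+1}) we obtain:

  H_0: rank C_0 − rank ∂_1 = 6 − 5 = 1, and the invariant factors of ∂_1 are all 1, so H_0 ≅ Z.
  H_1: rank ker ∂_1 − rank ∂_2 = (12 − 5) − 6 = 1, and the invariant factors of ∂_2 are all 1, so H_1 ≅ Z.
  H_2: rank ker ∂_2 − rank ∂_3 = (6 − 6) − 0 = 0, and there is no ∂_3, so H_2 ≅ 0.

(K is a triangulation of the cylinder S^1 x I.)

H_0 ≅ Z,  H_1 ≅ Z,  H_2 = 0.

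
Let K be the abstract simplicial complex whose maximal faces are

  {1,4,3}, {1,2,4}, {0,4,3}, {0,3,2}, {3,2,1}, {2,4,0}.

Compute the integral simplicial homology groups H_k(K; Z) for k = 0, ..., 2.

H_0 ≅ Z,  H_1 = 0,  H_2 ≅ Z.

Order the vertices as 0 < 1 < 2 < 3 < 4. Listing each simplex with vertices in this order, K has dimension 2 with simplices:

  0-simplices (5): [0], [1], [2], [3], [4]
  1-simplices (9): [0,2], [0,3], [0,4], [1,2], [1,3], [1,4], [2,3], [2,4], [3,4]
  2-simplices (6): [0,2,3], [0,2,4], [0,3,4], [1,2,3], [1,2,4], [1,3,4]

Hence C_0 ≅ Z^5, C_1 ≅ Z^9, C_2 ≅ Z^6.

∂_1: C_1 → C_0 is given by ∂[p,q] = [q] − [p].
As a 5×9 matrix over Z this has rank 4, with invariant factors (1,1,1,1).

Boundary ∂_2: C_2 → C_1 maps a triangle to the signed sum of its edges. For instance
  ∂[0,3,4] = [3,4] − [0,4] + [0,3],
  ∂[1,2,3] = [2,3] − [1,3] + [1,2].
This gives a 9×6 integer matrix of rank 5; reducing to Smith normal form yields diagonal entries (1,1,1,1,1).

From H_k ≅ ker(∂_k) / im(∂_{k+1}) we obtain:

  H_0: rank C_0 − rank ∂_1 = 5 − 4 = 1, and the invariant factors of ∂_1 are all 1, so H_0 ≅ Z.
  H_1: rank ker ∂_1 − rank ∂_2 = (9 − 4) − 5 = 0, and the invariant factors of ∂_2 are all 1, so H_1 ≅ 0.
  H_2: rank ker ∂_2 − rank ∂_3 = (6 − 5) − 0 = 1, and there is no ∂_3, so H_2 ≅ Z.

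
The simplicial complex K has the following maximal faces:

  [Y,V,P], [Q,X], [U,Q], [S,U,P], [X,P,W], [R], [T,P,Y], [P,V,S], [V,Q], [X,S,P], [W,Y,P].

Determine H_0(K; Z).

H_0 = Z^2.

Fix the vertex order P < Q < R < S < T < U < V < W < X < Y and write every simplex with vertices in increasing order. Then dim K = 2 and the simplices of K are:

  0-simplices (10): P, Q, R, S, T, U, V, W, X, Y
  1-simplices (17): PS, PT, PU, PV, PW, PX, PY, QU, QV, QX, SU, SV, SX, TY, VY, WX, WY
  2-simplices (7): PSU, PSV, PSX, PTY, PVY, PWX, PWY

giving chain groups C_0 ≅ Z^10, C_1 ≅ Z^17, C_2 ≅ Z^7.

Boundary ∂_1: C_1 → C_0 maps an edge to its endpoints' difference, ∂[p,q] = q − p. For instance
  ∂WY = Y − W.
As a 10×17 matrix over Z this has rank 8, with invariant factors (1,1,1,1,1,1,1,1).

Boundary ∂_2: C_2 → C_1 acts by ∂[p,q,r] = [q,r] − [p,r] + [p,q]. For instance
  ∂PTY = TY − PY + PT,
  ∂PSX = SX − PX + PS.
The 17×7 boundary matrix has rank 7 and Smith normal form diag(1,1,1,1,1,1,1).

Reading off H_k = ker ∂_k / im ∂_{k+1}:

  H_0: rank C_0 − rank ∂_1 = 10 − 8 = 2, and the invariant factors of ∂_1 are all 1, so H_0 ≅ Z^2.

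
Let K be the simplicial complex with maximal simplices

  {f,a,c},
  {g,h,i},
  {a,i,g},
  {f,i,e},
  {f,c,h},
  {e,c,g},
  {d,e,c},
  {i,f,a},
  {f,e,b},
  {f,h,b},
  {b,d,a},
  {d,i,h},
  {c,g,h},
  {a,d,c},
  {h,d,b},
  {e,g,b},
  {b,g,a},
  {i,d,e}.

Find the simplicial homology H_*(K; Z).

K has 9 vertices, 27 edges, 18 triangles.
rank ∂_0 = 0, rank ∂_1 = 8 ⇒ b_0 = 9 − 0 − 8 = 1; all invariant factors of ∂_1 are 1 so no torsion. So H_0 = Z.
rank ∂_1 = 8, rank ∂_2 = 17 ⇒ b_1 = 27 − 8 − 17 = 2; all invariant factors of ∂_2 are 1 so no torsion. So H_1 = Z^2.
rank ∂_2 = 17, rank ∂_3 = 0 ⇒ b_2 = 18 − 17 − 0 = 1. So H_2 = Z.

H_0 = Z,  H_1 = Z^2,  H_2 = Z.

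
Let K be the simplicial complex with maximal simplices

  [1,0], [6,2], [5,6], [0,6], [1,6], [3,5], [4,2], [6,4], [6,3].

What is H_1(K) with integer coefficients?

We work with the vertex ordering 0 < 1 < 2 < 3 < 4 < 5 < 6. The simplices of K, each written with vertices in increasing order, are:

  0-simplices (7): [0], [1], [2], [3], [4], [5], [6]
  1-simplices (9): [0,1], [0,6], [1,6], [2,4], [2,6], [3,5], [3,6], [4,6], [5,6]

Hence C_0 ≅ Z^7, C_1 ≅ Z^9.

∂_1: C_1 → C_0 is given by ∂[p,q] = [q] − [p].
As a 7×9 matrix over Z this has rank 6, with invariant factors (1,1,1,1,1,1).

Reading off H_k = ker ∂_k / im ∂_{k+1}:

  H_1: rank ker ∂_1 − rank ∂_2 = (9 − 6) − 0 = 3, and there is no ∂_2, so H_1 ≅ Z^3.

(K is a triangulation of a wedge of 3 circles.)

H_1 = Z^3.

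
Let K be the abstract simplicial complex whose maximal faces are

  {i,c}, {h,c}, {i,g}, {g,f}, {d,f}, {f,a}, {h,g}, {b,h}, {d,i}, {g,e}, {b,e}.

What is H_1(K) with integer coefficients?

H_1 ≅ Z^3.

K has 9 vertices, 11 edges.
rank ∂_1 = 8, rank ∂_2 = 0 ⇒ b_1 = 11 − 8 − 0 = 3. So H_1 ≅ Z^3.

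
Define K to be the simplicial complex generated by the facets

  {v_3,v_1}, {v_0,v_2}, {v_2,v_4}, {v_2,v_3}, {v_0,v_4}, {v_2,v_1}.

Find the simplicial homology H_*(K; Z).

Fix the vertex order v_0 < v_1 < v_2 < v_3 < v_4 and write every simplex with vertices in increasing order. Then dim K = 1 and the simplices of K are:

  0-simplices (5): [v_0], [v_1], [v_2], [v_3], [v_4]
  1-simplices (6): [v_0,v_2], [v_0,v_4], [v_1,v_2], [v_1,v_3], [v_2,v_3], [v_2,v_4]

Hence C_0 ≅ Z^5, C_1 ≅ Z^6.

Boundary ∂_1: C_1 → C_0 maps an edge to its endpoints' difference, ∂[p,q] = q − p. For instance
  ∂[v_1,v_2] = [v_2] − [v_1].
The resulting 5×6 matrix has rank 4, and its Smith normal form has invariant factors (1,1,1,1).

Computing H_k = (kernel of ∂_k) / (image of ∂_{k+1}):

  H_0: rank C_0 − rank ∂_1 = 5 − 4 = 1, and the invariant factors of ∂_1 are all 1, so H_0 ≅ Z.
  H_1: rank ker ∂_1 − rank ∂_2 = (6 − 4) − 0 = 2, and there is no ∂_2, so H_1 ≅ Z^2.

As a check, the Euler characteristic is 5 − 6 = -1, which agrees with 1 − 2 = -1.
(K is a triangulation of a wedge of 2 circles.)

H_0 ≅ Z,  H_1 ≅ Z^2.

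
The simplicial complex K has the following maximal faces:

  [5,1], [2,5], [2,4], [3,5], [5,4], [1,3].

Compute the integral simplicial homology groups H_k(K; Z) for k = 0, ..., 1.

H_0 ≅ Z,  H_1 ≅ Z^2.

Fix the vertex order 1 < 2 < 3 < 4 < 5 and write every simplex with vertices in increasing order. Then dim K = 1 and the simplices of K are:

  0-simplices (5): [1], [2], [3], [4], [5]
  1-simplices (6): [1,3], [1,5], [2,4], [2,5], [3,5], [4,5]

Hence C_0 ≅ Z^5, C_1 ≅ Z^6.

Boundary ∂_1: C_1 → C_0 maps an edge to its endpoints' difference, ∂[p,q] = q − p. For instance
  ∂[1,3] = [3] − [1].
This gives a 5×6 integer matrix of rank 4; reducing to Smith normal form yields diagonal entries (1,1,1,1).

From H_k ≅ ker(∂_k) / im(∂_{k+1}) we obtain:

  H_0: rank C_0 − rank ∂_1 = 5 − 4 = 1, and the invariant factors of ∂_1 are all 1, so H_0 ≅ Z.
  H_1: rank ker ∂_1 − rank ∂_2 = (6 − 4) − 0 = 2, and there is no ∂_2, so H_1 ≅ Z^2.

As a check, the Euler characteristic is 5 − 6 = -1, which agrees with 1 − 2 = -1.
(K is a triangulation of a wedge of 2 circles.)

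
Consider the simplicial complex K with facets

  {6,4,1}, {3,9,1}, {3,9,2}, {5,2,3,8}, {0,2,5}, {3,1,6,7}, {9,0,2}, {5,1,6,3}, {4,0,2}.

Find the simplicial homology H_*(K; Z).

H_0 ≅ Z,  H_1 ≅ Z,  H_2 = 0,  H_3 = 0.

Order the vertices as 0 < 1 < 2 < 3 < 4 < 5 < 6 < 7 < 8 < 9. Listing each simplex with vertices in this order, K has dimension 3 with simplices:

  0-simplices (10): [0], [1], [2], [3], [4], [5], [6], [7], [8], [9]
  1-simplices (24): (24 of them)
  2-simplices (17): [0,2,4], [0,2,5], [0,2,9], [1,3,5], [1,3,6], [1,3,7], [1,3,9], [1,4,6], [1,5,6], [1,6,7], [2,3,5], [2,3,8], [2,3,9], [2,5,8], [3,5,6], [3,5,8], [3,6,7]
  3-simplices (3): [1,3,5,6], [1,3,6,7], [2,3,5,8]

Hence C_0 ≅ Z^10, C_1 ≅ Z^24, C_2 ≅ Z^17, C_3 ≅ Z^3.

The boundary map ∂_1: C_1 → C_0 maps an edge to its endpoints' difference, ∂[p,q] = q − p.
This gives a 10×24 integer matrix of rank 9; reducing to Smith normal form yields diagonal entries (1,1,1,1,1,1,1,1,1).

The boundary map ∂_2: C_2 → C_1 acts by ∂[p,q,r] = [q,r] − [p,r] + [p,q]. For instance
  ∂[0,2,5] = [2,5] − [0,5] + [0,2],
  ∂[2,5,8] = [5,8] − [2,8] + [2,5].
The resulting 24×17 matrix has rank 14, and its Smith normal form has invariant factors (1,1,1,1,1,1,1,1,1,1,1,1,1,1).

∂_3: C_3 → C_2 sends each 3-simplex σ to the alternating sum Σ_i (−1)^i (σ with its i-th vertex removed). For instance
  ∂[1,3,5,6] = [3,5,6] − [1,5,6] + [1,3,6] − [1,3,5],
  ∂[1,3,6,7] = [3,6,7] − [1,6,7] + [1,3,7] − [1,3,6].
The resulting 17×3 matrix has rank 3, and its Smith normal form has invariant factors (1,1,1).

Now H_k = ker ∂_k / im ∂_{k+1}, so:

  H_0: rank C_0 − rank ∂_1 = 10 − 9 = 1, and the invariant factors of ∂_1 are all 1, so H_0 ≅ Z.
  H_1: rank ker ∂_1 − rank ∂_2 = (24 − 9) − 14 = 1, and the invariant factors of ∂_2 are all 1, so H_1 ≅ Z.
  H_2: rank ker ∂_2 − rank ∂_3 = (17 − 14) − 3 = 0, and the invariant factors of ∂_3 are all 1, so H_2 ≅ 0.
  H_3: rank ker ∂_3 − rank ∂_4 = (3 − 3) − 0 = 0, and there is no ∂_4, so H_3 ≅ 0.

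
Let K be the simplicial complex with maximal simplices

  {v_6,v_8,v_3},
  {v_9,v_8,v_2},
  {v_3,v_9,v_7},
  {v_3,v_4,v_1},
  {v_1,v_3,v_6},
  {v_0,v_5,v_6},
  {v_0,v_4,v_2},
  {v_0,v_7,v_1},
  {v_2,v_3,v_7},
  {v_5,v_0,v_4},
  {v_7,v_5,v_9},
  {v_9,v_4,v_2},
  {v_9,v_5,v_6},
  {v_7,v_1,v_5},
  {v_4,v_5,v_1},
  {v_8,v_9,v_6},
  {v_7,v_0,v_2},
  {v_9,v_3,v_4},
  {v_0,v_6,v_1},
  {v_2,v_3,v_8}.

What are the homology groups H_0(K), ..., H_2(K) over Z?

H_0 = Z,  H_1 = Z ⊕ Z_2,  H_2 = 0.

Take the total order v_0 < v_1 < v_2 < v_3 < v_4 < v_5 < v_6 < v_7 < v_8 < v_9 on the vertex set. Then K (dimension 2) consists of the simplices:

  0-simplices (10): [v_0], [v_1], [v_2], [v_3], [v_4], [v_5], [v_6], [v_7], [v_8], [v_9]
  1-simplices (30): (30 of them)
  2-simplices (20): (20 of them)

giving chain groups C_0 ≅ Z^10, C_1 ≅ Z^30, C_2 ≅ Z^20.

The boundary map ∂_1: C_1 → C_0 sends each edge [p,q] (with p < q) to q − p.
The resulting 10×30 matrix has rank 9, and its Smith normal form has invariant factors (1,1,1,1,1,1,1,1,1).

Boundary ∂_2: C_2 → C_1 maps a triangle to the signed sum of its edges. For instance
  ∂[v_3,v_4,v_9] = [v_4,v_9] − [v_3,v_9] + [v_3,v_4],
  ∂[v_5,v_7,v_9] = [v_7,v_9] − [v_5,v_9] + [v_5,v_7].
This gives a 30×20 integer matrix of rank 20; reducing to Smith normal form yields diagonal entries (1,1,1,1,1,1,1,1,1,1,1,1,1,1,1,1,1,1,1,2).

Reading off H_k = ker ∂_k / im ∂_{k+1}:

  H_0: rank C_0 − rank ∂_1 = 10 − 9 = 1, and the invariant factors of ∂_1 are all 1, so H_0 = Z.
  H_1: rank ker ∂_1 − rank ∂_2 = (30 − 9) − 20 = 1, and ∂_2 has invariant factor 2 > 1, so H_1 = Z ⊕ Z_2.
  H_2: rank ker ∂_2 − rank ∂_3 = (20 − 20) − 0 = 0, and there is no ∂_3, so H_2 = 0.

(K is a triangulation of the Klein bottle.)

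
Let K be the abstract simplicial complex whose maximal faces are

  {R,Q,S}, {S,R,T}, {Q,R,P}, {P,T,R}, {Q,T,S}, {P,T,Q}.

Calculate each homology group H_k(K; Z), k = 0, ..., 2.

Take the total order P < Q < R < S < T on the vertex set. Then K (dimension 2) consists of the simplices:

  0-simplices (5): P, Q, R, S, T
  1-simplices (9): PQ, PR, PT, QR, QS, QT, RS, RT, ST
  2-simplices (6): PQR, PQT, PRT, QRS, QST, RST

giving chain groups C_0 ≅ Z^5, C_1 ≅ Z^9, C_2 ≅ Z^6.

The boundary map ∂_1: C_1 → C_0 sends each edge [p,q] (with p < q) to q − p. For instance
  ∂QR = R − Q.
The 5×9 boundary matrix has rank 4 and Smith normal form diag(1,1,1,1).

Boundary ∂_2: C_2 → C_1 sends each 2-simplex [p,q,r] to [q,r] − [p,r] + [p,q]. For instance
  ∂QST = ST − QT + QS,
  ∂PRT = RT − PT + PR.
This gives a 9×6 integer matrix of rank 5; reducing to Smith normal form yields diagonal entries (1,1,1,1,1).

Now H_k = ker ∂_k / im ∂_{k+1}, so:

  H_0: rank C_0 − rank ∂_1 = 5 − 4 = 1, and the invariant factors of ∂_1 are all 1, so H_0 ≅ Z.
  H_1: rank ker ∂_1 − rank ∂_2 = (9 − 4) − 5 = 0, and the invariant factors of ∂_2 are all 1, so H_1 ≅ 0.
  H_2: rank ker ∂_2 − rank ∂_3 = (6 − 5) − 0 = 1, and there is no ∂_3, so H_2 ≅ Z.

As a check, the Euler characteristic is 5 − 9 + 6 = 2, which agrees with 1 − 0 + 1 = 2.

H_0 = Z,  H_1 = 0,  H_2 = Z.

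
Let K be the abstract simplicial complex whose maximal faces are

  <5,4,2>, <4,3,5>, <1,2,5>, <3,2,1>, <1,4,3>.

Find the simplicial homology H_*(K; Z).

Take the total order 1 < 2 < 3 < 4 < 5 on the vertex set. Then K (dimension 2) consists of the simplices:

  0-simplices (5): [1], [2], [3], [4], [5]
  1-simplices (10): [1,2], [1,3], [1,4], [1,5], [2,3], [2,4], [2,5], [3,4], [3,5], [4,5]
  2-simplices (5): [1,2,3], [1,2,5], [1,3,4], [2,4,5], [3,4,5]

giving chain groups C_0 ≅ Z^5, C_1 ≅ Z^10, C_2 ≅ Z^5.

Boundary ∂_1: C_1 → C_0 sends each edge [p,q] (with p < q) to q − p.
As a 5×10 matrix over Z this has rank 4, with invariant factors (1,1,1,1).

The boundary map ∂_2: C_2 → C_1 maps a triangle to the signed sum of its edges. For instance
  ∂[1,3,4] = [3,4] − [1,4] + [1,3],
  ∂[2,4,5] = [4,5] − [2,5] + [2,4].
This gives a 10×5 integer matrix of rank 5; reducing to Smith normal form yields diagonal entries (1,1,1,1,1).

Reading off H_k = ker ∂_k / im ∂_{k+1}:

  H_0: rank C_0 − rank ∂_1 = 5 − 4 = 1, and the invariant factors of ∂_1 are all 1, so H_0 ≅ Z.
  H_1: rank ker ∂_1 − rank ∂_2 = (10 − 4) − 5 = 1, and the invariant factors of ∂_2 are all 1, so H_1 ≅ Z.
  H_2: rank ker ∂_2 − rank ∂_3 = (5 − 5) − 0 = 0, and there is no ∂_3, so H_2 ≅ 0.

As a check, the Euler characteristic is 5 − 10 + 5 = 0, which agrees with 1 − 1 + 0 = 0.

H_0 = Z,  H_1 = Z,  H_2 = 0.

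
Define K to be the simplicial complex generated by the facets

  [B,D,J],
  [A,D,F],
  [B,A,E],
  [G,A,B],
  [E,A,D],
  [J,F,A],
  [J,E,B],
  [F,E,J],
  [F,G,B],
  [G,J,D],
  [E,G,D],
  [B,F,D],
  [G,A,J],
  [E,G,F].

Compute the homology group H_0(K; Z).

H_0 ≅ Z.

Fix the vertex order A < B < D < E < F < G < J and write every simplex with vertices in increasing order. Then dim K = 2 and the simplices of K are:

  0-simplices (7): A, B, D, E, F, G, J
  1-simplices (21): AB, AD, AE, AF, AG, AJ, BD, BE, BF, BG, BJ, DE, DF, DG, DJ, EF, EG, EJ, FG, FJ, GJ
  2-simplices (14): ABE, ABG, ADE, ADF, AFJ, AGJ, BDF, BDJ, BEJ, BFG, DEG, DGJ, EFG, EFJ

giving chain groups C_0 ≅ Z^7, C_1 ≅ Z^21, C_2 ≅ Z^14.

∂_1: C_1 → C_0 sends each edge [p,q] (with p < q) to q − p.
The resulting 7×21 matrix has rank 6, and its Smith normal form has invariant factors (1,1,1,1,1,1).

∂_2: C_2 → C_1 acts by ∂[p,q,r] = [q,r] − [p,r] + [p,q]. For instance
  ∂BEJ = EJ − BJ + BE,
  ∂BDJ = DJ − BJ + BD.
As a 21×14 matrix over Z this has rank 13, with invariant factors (1,1,1,1,1,1,1,1,1,1,1,1,1).

Reading off H_k = ker ∂_k / im ∂_{k+1}:

  H_0: rank C_0 − rank ∂_1 = 7 − 6 = 1, and the invariant factors of ∂_1 are all 1, so H_0 ≅ Z.

(K is a triangulation of the torus T^2.)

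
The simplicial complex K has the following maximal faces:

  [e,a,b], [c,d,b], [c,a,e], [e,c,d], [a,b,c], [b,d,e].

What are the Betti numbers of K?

Order the vertices as a < b < c < d < e. Listing each simplex with vertices in this order, K has dimension 2 with simplices:

  0-simplices (5): a, b, c, d, e
  1-simplices (9): ab, ac, ae, bc, bd, be, cd, ce, de
  2-simplices (6): abc, abe, ace, bcd, bde, cde

so the chain groups are C_0 ≅ Z^5, C_1 ≅ Z^9, C_2 ≅ Z^6.

∂_1: C_1 → C_0 maps an edge to its endpoints' difference, ∂[p,q] = q − p. For instance
  ∂bd = d − b.
The resulting 5×9 matrix has rank 4, and its Smith normal form has invariant factors (1,1,1,1).

Boundary ∂_2: C_2 → C_1 maps a triangle to the signed sum of its edges. For instance
  ∂abc = bc − ac + ab,
  ∂bde = de − be + bd.
This gives a 9×6 integer matrix of rank 5; reducing to Smith normal form yields diagonal entries (1,1,1,1,1).

Reading off H_k = ker ∂_k / im ∂_{k+1}:

  H_0: rank C_0 − rank ∂_1 = 5 − 4 = 1, and the invariant factors of ∂_1 are all 1, so H_0 ≅ Z.
  H_1: rank ker ∂_1 − rank ∂_2 = (9 − 4) − 5 = 0, and the invariant factors of ∂_2 are all 1, so H_1 ≅ 0.
  H_2: rank ker ∂_2 − rank ∂_3 = (6 − 5) − 0 = 1, and there is no ∂_3, so H_2 ≅ Z.

Hence the Betti numbers are b_0 = 1, b_1 = 0, b_2 = 1.

b_0 = 1, b_1 = 0, b_2 = 1.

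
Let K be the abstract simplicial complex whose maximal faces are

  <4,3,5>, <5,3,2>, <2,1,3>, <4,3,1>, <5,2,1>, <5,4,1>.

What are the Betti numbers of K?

We work with the vertex ordering 1 < 2 < 3 < 4 < 5. The simplices of K, each written with vertices in increasing order, are:

  0-simplices (5): [1], [2], [3], [4], [5]
  1-simplices (9): [1,2], [1,3], [1,4], [1,5], [2,3], [2,5], [3,4], [3,5], [4,5]
  2-simplices (6): [1,2,3], [1,2,5], [1,3,4], [1,4,5], [2,3,5], [3,4,5]

Hence C_0 ≅ Z^5, C_1 ≅ Z^9, C_2 ≅ Z^6.

The boundary map ∂_1: C_1 → C_0 sends each edge [p,q] (with p < q) to q − p. For instance
  ∂[2,5] = [5] − [2].
The resulting 5×9 matrix has rank 4, and its Smith normal form has invariant factors (1,1,1,1).

The boundary map ∂_2: C_2 → C_1 sends each 2-simplex [p,q,r] to [q,r] − [p,r] + [p,q]. For instance
  ∂[1,3,4] = [3,4] − [1,4] + [1,3],
  ∂[1,2,3] = [2,3] − [1,3] + [1,2].
The resulting 9×6 matrix has rank 5, and its Smith normal form has invariant factors (1,1,1,1,1).

Computing H_k = (kernel of ∂_k) / (image of ∂_{k+1}):

  H_0: rank C_0 − rank ∂_1 = 5 − 4 = 1, and the invariant factors of ∂_1 are all 1, so H_0 ≅ Z.
  H_1: rank ker ∂_1 − rank ∂_2 = (9 − 4) − 5 = 0, and the invariant factors of ∂_2 are all 1, so H_1 ≅ 0.
  H_2: rank ker ∂_2 − rank ∂_3 = (6 − 5) − 0 = 1, and there is no ∂_3, so H_2 ≅ Z.

As a check, the Euler characteristic is 5 − 9 + 6 = 2, which agrees with 1 − 0 + 1 = 2.

Hence the Betti numbers are b_0 = 1, b_1 = 0, b_2 = 1.

b_0 = 1, b_1 = 0, b_2 = 1.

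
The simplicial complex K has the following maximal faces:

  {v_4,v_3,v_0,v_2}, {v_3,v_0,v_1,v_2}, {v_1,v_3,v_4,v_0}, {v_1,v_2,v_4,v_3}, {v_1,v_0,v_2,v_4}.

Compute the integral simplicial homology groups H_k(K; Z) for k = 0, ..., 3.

H_0 = Z,  H_1 = 0,  H_2 = 0,  H_3 = Z.

Fix the vertex order v_0 < v_1 < v_2 < v_3 < v_4 and write every simplex with vertices in increasing order. Then dim K = 3 and the simplices of K are:

  0-simplices (5): [v_0], [v_1], [v_2], [v_3], [v_4]
  1-simplices (10): [v_0,v_1], [v_0,v_2], [v_0,v_3], [v_0,v_4], [v_1,v_2], [v_1,v_3], [v_1,v_4], [v_2,v_3], [v_2,v_4], [v_3,v_4]
  2-simplices (10): [v_0,v_1,v_2], [v_0,v_1,v_3], [v_0,v_1,v_4], [v_0,v_2,v_3], [v_0,v_2,v_4], [v_0,v_3,v_4], [v_1,v_2,v_3], [v_1,v_2,v_4], [v_1,v_3,v_4], [v_2,v_3,v_4]
  3-simplices (5): [v_0,v_1,v_2,v_3], [v_0,v_1,v_2,v_4], [v_0,v_1,v_3,v_4], [v_0,v_2,v_3,v_4], [v_1,v_2,v_3,v_4]

Hence C_0 ≅ Z^5, C_1 ≅ Z^10, C_2 ≅ Z^10, C_3 ≅ Z^5.

The boundary map ∂_1: C_1 → C_0 maps an edge to its endpoints' difference, ∂[p,q] = q − p.
The resulting 5×10 matrix has rank 4, and its Smith normal form has invariant factors (1,1,1,1).

∂_2: C_2 → C_1 acts by ∂[p,q,r] = [q,r] − [p,r] + [p,q]. For instance
  ∂[v_0,v_2,v_4] = [v_2,v_4] − [v_0,v_4] + [v_0,v_2],
  ∂[v_0,v_1,v_3] = [v_1,v_3] − [v_0,v_3] + [v_0,v_1].
The 10×10 boundary matrix has rank 6 and Smith normal form diag(1,1,1,1,1,1).

∂_3: C_3 → C_2 sends each 3-simplex σ to the alternating sum Σ_i (−1)^i (σ with its i-th vertex removed). For instance
  ∂[v_0,v_1,v_2,v_3] = [v_1,v_2,v_3] − [v_0,v_2,v_3] + [v_0,v_1,v_3] − [v_0,v_1,v_2],
  ∂[v_0,v_2,v_3,v_4] = [v_2,v_3,v_4] − [v_0,v_3,v_4] + [v_0,v_2,v_4] − [v_0,v_2,v_3].
The 10×5 boundary matrix has rank 4 and Smith normal form diag(1,1,1,1).

Computing H_k = (kernel of ∂_k) / (image of ∂_{k+1}):

  H_0: rank C_0 − rank ∂_1 = 5 − 4 = 1, and the invariant factors of ∂_1 are all 1, so H_0 = Z.
  H_1: rank ker ∂_1 − rank ∂_2 = (10 − 4) − 6 = 0, and the invariant factors of ∂_2 are all 1, so H_1 = 0.
  H_2: rank ker ∂_2 − rank ∂_3 = (10 − 6) − 4 = 0, and the invariant factors of ∂_3 are all 1, so H_2 = 0.
  H_3: rank ker ∂_3 − rank ∂_4 = (5 − 4) − 0 = 1, and there is no ∂_4, so H_3 = Z.

As a check, the Euler characteristic is 5 − 10 + 10 − 5 = 0, which agrees with 1 − 0 + 0 − 1 = 0.
(K is a triangulation of the 3-sphere S^3.)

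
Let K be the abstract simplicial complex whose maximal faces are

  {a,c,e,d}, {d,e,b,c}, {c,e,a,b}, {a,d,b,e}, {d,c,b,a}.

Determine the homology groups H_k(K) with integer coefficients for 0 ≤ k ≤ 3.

Take the total order a < b < c < d < e on the vertex set. Then K (dimension 3) consists of the simplices:

  0-simplices (5): a, b, c, d, e
  1-simplices (10): ab, ac, ad, ae, bc, bd, be, cd, ce, de
  2-simplices (10): abc, abd, abe, acd, ace, ade, bcd, bce, bde, cde
  3-simplices (5): abcd, abce, abde, acde, bcde

so the chain groups are C_0 ≅ Z^5, C_1 ≅ Z^10, C_2 ≅ Z^10, C_3 ≅ Z^5.

The boundary map ∂_1: C_1 → C_0 is given by ∂[p,q] = [q] − [p].
The 5×10 boundary matrix has rank 4 and Smith normal form diag(1,1,1,1).

∂_2: C_2 → C_1 sends each 2-simplex [p,q,r] to [q,r] − [p,r] + [p,q]. For instance
  ∂abc = bc − ac + ab,
  ∂cde = de − ce + cd.
As a 10×10 matrix over Z this has rank 6, with invariant factors (1,1,1,1,1,1).

∂_3: C_3 → C_2 sends each 3-simplex σ to the alternating sum Σ_i (−1)^i (σ with its i-th vertex removed). For instance
  ∂bcde = cde − bde + bce − bcd,
  ∂abde = bde − ade + abe − abd.
The resulting 10×5 matrix has rank 4, and its Smith normal form has invariant factors (1,1,1,1).

Reading off H_k = ker ∂_k / im ∂_{k+1}:

  H_0: rank C_0 − rank ∂_1 = 5 − 4 = 1, and the invariant factors of ∂_1 are all 1, so H_0 ≅ Z.
  H_1: rank ker ∂_1 − rank ∂_2 = (10 − 4) − 6 = 0, and the invariant factors of ∂_2 are all 1, so H_1 ≅ 0.
  H_2: rank ker ∂_2 − rank ∂_3 = (10 − 6) − 4 = 0, and the invariant factors of ∂_3 are all 1, so H_2 ≅ 0.
  H_3: rank ker ∂_3 − rank ∂_4 = (5 − 4) − 0 = 1, and there is no ∂_4, so H_3 ≅ Z.

H_0 ≅ Z,  H_1 = 0,  H_2 = 0,  H_3 ≅ Z.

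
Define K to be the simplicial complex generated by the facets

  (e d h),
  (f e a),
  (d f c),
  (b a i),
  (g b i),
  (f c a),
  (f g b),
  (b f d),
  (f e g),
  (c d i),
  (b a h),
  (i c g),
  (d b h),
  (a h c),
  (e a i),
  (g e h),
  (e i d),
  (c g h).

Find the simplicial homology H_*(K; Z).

K has 9 vertices, 27 edges, 18 triangles.
rank ∂_0 = 0, rank ∂_1 = 8 ⇒ b_0 = 9 − 0 − 8 = 1; all invariant factors of ∂_1 are 1 so no torsion. So H_0 = Z.
rank ∂_1 = 8, rank ∂_2 = 17 ⇒ b_1 = 27 − 8 − 17 = 2; all invariant factors of ∂_2 are 1 so no torsion. So H_1 = Z^2.
rank ∂_2 = 17, rank ∂_3 = 0 ⇒ b_2 = 18 − 17 − 0 = 1. So H_2 = Z.

H_0 ≅ Z,  H_1 ≅ Z^2,  H_2 ≅ Z.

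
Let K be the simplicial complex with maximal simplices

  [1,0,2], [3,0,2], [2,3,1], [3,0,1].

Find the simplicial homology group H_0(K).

Take the total order 0 < 1 < 2 < 3 on the vertex set. Then K (dimension 2) consists of the simplices:

  0-simplices (4): [0], [1], [2], [3]
  1-simplices (6): [0,1], [0,2], [0,3], [1,2], [1,3], [2,3]
  2-simplices (4): [0,1,2], [0,1,3], [0,2,3], [1,2,3]

giving chain groups C_0 ≅ Z^4, C_1 ≅ Z^6, C_2 ≅ Z^4.

The boundary map ∂_1: C_1 → C_0 sends each edge [p,q] (with p < q) to q − p. For instance
  ∂[1,3] = [3] − [1].
The resulting 4×6 matrix has rank 3, and its Smith normal form has invariant factors (1,1,1).

∂_2: C_2 → C_1 maps a triangle to the signed sum of its edges. For instance
  ∂[0,2,3] = [2,3] − [0,3] + [0,2],
  ∂[0,1,2] = [1,2] − [0,2] + [0,1].
This gives a 6×4 integer matrix of rank 3; reducing to Smith normal form yields diagonal entries (1,1,1).

Computing H_k = (kernel of ∂_k) / (image of ∂_{k+1}):

  H_0: rank C_0 − rank ∂_1 = 4 − 3 = 1, and the invariant factors of ∂_1 are all 1, so H_0 = Z.

(K is a triangulation of the 2-sphere S^2.)

H_0 = Z.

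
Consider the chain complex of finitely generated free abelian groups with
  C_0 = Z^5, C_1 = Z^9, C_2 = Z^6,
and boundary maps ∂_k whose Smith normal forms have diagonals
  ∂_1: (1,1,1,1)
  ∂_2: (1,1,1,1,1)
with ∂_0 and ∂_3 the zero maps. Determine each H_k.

H_0 = Z,  H_1 = 0,  H_2 = Z.

H_0: b_0 = 5 − 0 − 4 = 1; torsion from ∂_1 factors > 1: none. So H_0 = Z.
H_1: b_1 = 9 − 4 − 5 = 0; torsion from ∂_2 factors > 1: none. So H_1 = 0.
H_2: b_2 = 6 − 5 − 0 = 1; torsion from ∂_3 factors > 1: none. So H_2 = Z.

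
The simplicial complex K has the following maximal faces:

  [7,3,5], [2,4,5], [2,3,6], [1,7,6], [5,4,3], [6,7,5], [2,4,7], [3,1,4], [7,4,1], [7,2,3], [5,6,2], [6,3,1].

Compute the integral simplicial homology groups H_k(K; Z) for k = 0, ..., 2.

H_0 = Z,  H_1 = Z/2,  H_2 = 0.

Take the total order 1 < 2 < 3 < 4 < 5 < 6 < 7 on the vertex set. Then K (dimension 2) consists of the simplices:

  0-simplices (7): [1], [2], [3], [4], [5], [6], [7]
  1-simplices (18): [1,3], [1,4], [1,6], [1,7], [2,3], [2,4], [2,5], [2,6], [2,7], [3,4], [3,5], [3,6], [3,7], [4,5], [4,7], [5,6], [5,7], [6,7]
  2-simplices (12): [1,3,4], [1,3,6], [1,4,7], [1,6,7], [2,3,6], [2,3,7], [2,4,5], [2,4,7], [2,5,6], [3,4,5], [3,5,7], [5,6,7]

giving chain groups C_0 ≅ Z^7, C_1 ≅ Z^18, C_2 ≅ Z^12.

The boundary map ∂_1: C_1 → C_0 maps an edge to its endpoints' difference, ∂[p,q] = q − p.
As a 7×18 matrix over Z this has rank 6, with invariant factors (1,1,1,1,1,1).

The boundary map ∂_2: C_2 → C_1 acts by ∂[p,q,r] = [q,r] − [p,r] + [p,q]. For instance
  ∂[2,4,5] = [4,5] − [2,5] + [2,4],
  ∂[2,4,7] = [4,7] − [2,7] + [2,4].
This gives a 18×12 integer matrix of rank 12; reducing to Smith normal form yields diagonal entries (1,1,1,1,1,1,1,1,1,1,1,2).

Computing H_k = (kernel of ∂_k) / (image of ∂_{k+1}):

  H_0: rank C_0 − rank ∂_1 = 7 − 6 = 1, and the invariant factors of ∂_1 are all 1, so H_0 = Z.
  H_1: rank ker ∂_1 − rank ∂_2 = (18 − 6) − 12 = 0, and ∂_2 has invariant factor 2 > 1, so H_1 = Z/2.
  H_2: rank ker ∂_2 − rank ∂_3 = (12 − 12) − 0 = 0, and there is no ∂_3, so H_2 = 0.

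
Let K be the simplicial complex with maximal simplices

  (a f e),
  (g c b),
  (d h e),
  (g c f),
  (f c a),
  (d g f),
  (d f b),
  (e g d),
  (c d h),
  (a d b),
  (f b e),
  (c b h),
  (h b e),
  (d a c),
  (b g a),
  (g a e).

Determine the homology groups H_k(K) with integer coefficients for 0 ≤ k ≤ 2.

H_0 ≅ Z,  H_1 ≅ Z^2,  H_2 ≅ Z.

K has 8 vertices, 24 edges, 16 triangles.
rank ∂_0 = 0, rank ∂_1 = 7 ⇒ b_0 = 8 − 0 − 7 = 1; all invariant factors of ∂_1 are 1 so no torsion. So H_0 = Z.
rank ∂_1 = 7, rank ∂_2 = 15 ⇒ b_1 = 24 − 7 − 15 = 2; all invariant factors of ∂_2 are 1 so no torsion. So H_1 = Z^2.
rank ∂_2 = 15, rank ∂_3 = 0 ⇒ b_2 = 16 − 15 − 0 = 1. So H_2 = Z.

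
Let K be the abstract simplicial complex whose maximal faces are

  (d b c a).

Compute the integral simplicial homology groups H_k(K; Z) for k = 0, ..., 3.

Take the total order a < b < c < d on the vertex set. Then K (dimension 3) consists of the simplices:

  0-simplices (4): a, b, c, d
  1-simplices (6): ab, ac, ad, bc, bd, cd
  2-simplices (4): abc, abd, acd, bcd
  3-simplices (1): abcd

Hence C_0 ≅ Z^4, C_1 ≅ Z^6, C_2 ≅ Z^4, C_3 ≅ Z^1.

Boundary ∂_1: C_1 → C_0 is given by ∂[p,q] = [q] − [p]. For instance
  ∂ab = b − a.
The 4×6 boundary matrix has rank 3 and Smith normal form diag(1,1,1).

∂_2: C_2 → C_1 acts by ∂[p,q,r] = [q,r] − [p,r] + [p,q]. For instance
  ∂abc = bc − ac + ab,
  ∂acd = cd − ad + ac.
As a 6×4 matrix over Z this has rank 3, with invariant factors (1,1,1).

Boundary ∂_3: C_3 → C_2 sends each 3-simplex σ to the alternating sum Σ_i (−1)^i (σ with its i-th vertex removed). For instance
  ∂abcd = bcd − acd + abd − abc.
The 4×1 boundary matrix has rank 1 and Smith normal form diag(1).

From H_k ≅ ker(∂_k) / im(∂_{k+1}) we obtain:

  H_0: rank C_0 − rank ∂_1 = 4 − 3 = 1, and the invariant factors of ∂_1 are all 1, so H_0 = Z.
  H_1: rank ker ∂_1 − rank ∂_2 = (6 − 3) − 3 = 0, and the invariant factors of ∂_2 are all 1, so H_1 = 0.
  H_2: rank ker ∂_2 − rank ∂_3 = (4 − 3) − 1 = 0, and the invariant factors of ∂_3 are all 1, so H_2 = 0.
  H_3: rank ker ∂_3 − rank ∂_4 = (1 − 1) − 0 = 0, and there is no ∂_4, so H_3 = 0.

H_0 ≅ Z,  H_1 = 0,  H_2 = 0,  H_3 = 0.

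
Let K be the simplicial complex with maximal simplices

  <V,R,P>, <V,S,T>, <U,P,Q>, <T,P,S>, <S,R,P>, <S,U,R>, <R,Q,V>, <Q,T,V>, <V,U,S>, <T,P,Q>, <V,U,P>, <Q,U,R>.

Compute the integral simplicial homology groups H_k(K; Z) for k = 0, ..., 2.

Order the vertices as P < Q < R < S < T < U < V. Listing each simplex with vertices in this order, K has dimension 2 with simplices:

  0-simplices (7): P, Q, R, S, T, U, V
  1-simplices (18): PQ, PR, PS, PT, PU, PV, QR, QT, QU, QV, RS, RU, RV, ST, SU, SV, TV, UV
  2-simplices (12): PQT, PQU, PRS, PRV, PST, PUV, QRU, QRV, QTV, RSU, STV, SUV

Hence C_0 ≅ Z^7, C_1 ≅ Z^18, C_2 ≅ Z^12.

The boundary map ∂_1: C_1 → C_0 maps an edge to its endpoints' difference, ∂[p,q] = q − p. For instance
  ∂TV = V − T.
The 7×18 boundary matrix has rank 6 and Smith normal form diag(1,1,1,1,1,1).

The boundary map ∂_2: C_2 → C_1 sends each 2-simplex [p,q,r] to [q,r] − [p,r] + [p,q]. For instance
  ∂SUV = UV − SV + SU,
  ∂PUV = UV − PV + PU.
As a 18×12 matrix over Z this has rank 12, with invariant factors (1,1,1,1,1,1,1,1,1,1,1,2).

From H_k ≅ ker(∂_k) / im(∂_{k+1}) we obtain:

  H_0: rank C_0 − rank ∂_1 = 7 − 6 = 1, and the invariant factors of ∂_1 are all 1, so H_0 ≅ Z.
  H_1: rank ker ∂_1 − rank ∂_2 = (18 − 6) − 12 = 0, and ∂_2 has invariant factor 2 > 1, so H_1 ≅ Z/2Z.
  H_2: rank ker ∂_2 − rank ∂_3 = (12 − 12) − 0 = 0, and there is no ∂_3, so H_2 ≅ 0.

As a check, the Euler characteristic is 7 − 18 + 12 = 1, which agrees with 1 − 0 + 0 = 1.
(K is a triangulation of the real projective plane RP^2.)

H_0 ≅ Z,  H_1 ≅ Z/2Z,  H_2 = 0.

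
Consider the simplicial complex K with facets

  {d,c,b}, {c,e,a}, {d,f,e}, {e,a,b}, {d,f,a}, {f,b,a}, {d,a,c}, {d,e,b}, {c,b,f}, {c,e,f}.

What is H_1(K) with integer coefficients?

H_1 ≅ Z_2.

We work with the vertex ordering a < b < c < d < e < f. The simplices of K, each written with vertices in increasing order, are:

  0-simplices (6): a, b, c, d, e, f
  1-simplices (15): ab, ac, ad, ae, af, bc, bd, be, bf, cd, ce, cf, de, df, ef
  2-simplices (10): abe, abf, acd, ace, adf, bcd, bcf, bde, cef, def

giving chain groups C_0 ≅ Z^6, C_1 ≅ Z^15, C_2 ≅ Z^10.

∂_1: C_1 → C_0 is given by ∂[p,q] = [q] − [p].
As a 6×15 matrix over Z this has rank 5, with invariant factors (1,1,1,1,1).

The boundary map ∂_2: C_2 → C_1 acts by ∂[p,q,r] = [q,r] − [p,r] + [p,q]. For instance
  ∂abf = bf − af + ab,
  ∂abe = be − ae + ab.
The resulting 15×10 matrix has rank 10, and its Smith normal form has invariant factors (1,1,1,1,1,1,1,1,1,2).

Now H_k = ker ∂_k / im ∂_{k+1}, so:

  H_1: rank ker ∂_1 − rank ∂_2 = (15 − 5) − 10 = 0, and ∂_2 has invariant factor 2 > 1, so H_1 ≅ Z_2.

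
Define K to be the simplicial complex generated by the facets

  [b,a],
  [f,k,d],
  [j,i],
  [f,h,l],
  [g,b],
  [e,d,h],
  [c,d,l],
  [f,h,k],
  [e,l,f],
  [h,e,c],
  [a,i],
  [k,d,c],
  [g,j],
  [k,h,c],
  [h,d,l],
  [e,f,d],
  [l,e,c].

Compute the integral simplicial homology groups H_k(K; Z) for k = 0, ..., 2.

H_0 ≅ Z^2,  H_1 ≅ Z ⊕ Z/2Z,  H_2 = 0.

We work with the vertex ordering a < b < c < d < e < f < g < h < i < j < k < l. The simplices of K, each written with vertices in increasing order, are:

  0-simplices (12): a, b, c, d, e, f, g, h, i, j, k, l
  1-simplices (23): ab, ai, bg, cd, ce, ch, ck, cl, de, df, dh, dk, dl, ef, eh, el, fh, fk, fl, gj, hk, hl, ij
  2-simplices (12): cdk, cdl, ceh, cel, chk, def, deh, dfk, dhl, efl, fhk, fhl

Hence C_0 ≅ Z^12, C_1 ≅ Z^23, C_2 ≅ Z^12.

Boundary ∂_1: C_1 → C_0 sends each edge [p,q] (with p < q) to q − p. For instance
  ∂fh = h − f.
As a 12×23 matrix over Z this has rank 10, with invariant factors (1,1,1,1,1,1,1,1,1,1).

∂_2: C_2 → C_1 maps a triangle to the signed sum of its edges. For instance
  ∂efl = fl − el + ef,
  ∂dhl = hl − dl + dh.
This gives a 23×12 integer matrix of rank 12; reducing to Smith normal form yields diagonal entries (1,1,1,1,1,1,1,1,1,1,1,2).

Reading off H_k = ker ∂_k / im ∂_{k+1}:

  H_0: rank C_0 − rank ∂_1 = 12 − 10 = 2, and the invariant factors of ∂_1 are all 1, so H_0 = Z^2.
  H_1: rank ker ∂_1 − rank ∂_2 = (23 − 10) − 12 = 1, and ∂_2 has invariant factor 2 > 1, so H_1 = Z ⊕ Z/2Z.
  H_2: rank ker ∂_2 − rank ∂_3 = (12 − 12) − 0 = 0, and there is no ∂_3, so H_2 = 0.

As a check, the Euler characteristic is 12 − 23 + 12 = 1, which agrees with 2 − 1 + 0 = 1.
(K is a triangulation of the disjoint union of the real projective plane RP^2 and the circle S^1.)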